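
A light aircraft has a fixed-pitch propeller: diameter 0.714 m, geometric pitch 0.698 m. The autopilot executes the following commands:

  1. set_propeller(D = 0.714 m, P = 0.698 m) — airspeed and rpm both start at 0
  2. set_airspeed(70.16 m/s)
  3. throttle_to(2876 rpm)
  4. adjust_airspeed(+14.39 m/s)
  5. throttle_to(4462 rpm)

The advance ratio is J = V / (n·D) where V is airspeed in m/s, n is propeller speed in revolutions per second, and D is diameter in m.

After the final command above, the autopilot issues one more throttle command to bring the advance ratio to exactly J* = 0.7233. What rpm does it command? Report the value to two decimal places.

rpm = 9823.09

set_propeller: D = 0.714 m, P = 0.698 m (p = P/D = 0.977591); state ← (V=0, rpm=0)
set_airspeed(70.16): V ← 70.16 m/s
throttle_to(2876): rpm ← 2876
adjust_airspeed(+14.39): V ← 70.16 +14.39 = 84.55 m/s
throttle_to(4462): rpm ← 4462
final state: V = 84.55 m/s, rpm = 4462 → n = rpm/60 = 74.366667 rev/s
target J* = 0.7233; solve J* = V/(n·D) for n: n = V/(J*·D) = 84.55/(0.7233 × 0.714) = 163.718190 rev/s
rpm = 60·n = 9823.091410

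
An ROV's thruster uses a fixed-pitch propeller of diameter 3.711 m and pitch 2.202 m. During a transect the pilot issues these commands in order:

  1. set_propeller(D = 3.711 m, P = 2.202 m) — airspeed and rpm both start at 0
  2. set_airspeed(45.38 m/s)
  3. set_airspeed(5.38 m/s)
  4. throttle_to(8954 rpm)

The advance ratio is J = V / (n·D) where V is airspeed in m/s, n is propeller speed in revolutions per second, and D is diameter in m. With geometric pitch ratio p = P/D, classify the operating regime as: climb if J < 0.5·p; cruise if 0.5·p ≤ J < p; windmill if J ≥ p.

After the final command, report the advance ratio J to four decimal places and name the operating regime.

set_propeller: D = 3.711 m, P = 2.202 m (p = P/D = 0.593371); state ← (V=0, rpm=0)
set_airspeed(45.38): V ← 45.38 m/s
set_airspeed(5.38): V ← 5.38 m/s
throttle_to(8954): rpm ← 8954
final state: V = 5.38 m/s, rpm = 8954 → n = rpm/60 = 149.233333 rev/s
J = V / (n·D) = 5.38 / (149.233333 × 3.711) = 0.009715
regime bands: climb J<0.2967 | cruise [0.2967, 0.5934) | windmill J≥0.5934
J = 0.0097 → climb

J = 0.0097, regime = climb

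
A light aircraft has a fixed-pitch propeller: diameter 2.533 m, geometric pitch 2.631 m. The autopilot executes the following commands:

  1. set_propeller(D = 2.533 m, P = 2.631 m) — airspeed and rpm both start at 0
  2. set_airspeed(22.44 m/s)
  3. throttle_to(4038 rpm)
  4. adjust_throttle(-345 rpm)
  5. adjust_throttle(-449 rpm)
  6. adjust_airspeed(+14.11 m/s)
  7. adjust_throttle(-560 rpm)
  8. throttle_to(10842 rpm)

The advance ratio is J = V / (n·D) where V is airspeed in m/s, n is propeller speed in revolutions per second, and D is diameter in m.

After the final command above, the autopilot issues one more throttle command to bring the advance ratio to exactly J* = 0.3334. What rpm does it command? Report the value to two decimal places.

rpm = 2596.80

set_propeller: D = 2.533 m, P = 2.631 m (p = P/D = 1.038689); state ← (V=0, rpm=0)
set_airspeed(22.44): V ← 22.44 m/s
throttle_to(4038): rpm ← 4038
adjust_throttle(-345): rpm ← 4038 -345 = 3693
adjust_throttle(-449): rpm ← 3693 -449 = 3244
adjust_airspeed(+14.11): V ← 22.44 +14.11 = 36.55 m/s
adjust_throttle(-560): rpm ← 3244 -560 = 2684
throttle_to(10842): rpm ← 10842
final state: V = 36.55 m/s, rpm = 10842 → n = rpm/60 = 180.700000 rev/s
target J* = 0.3334; solve J* = V/(n·D) for n: n = V/(J*·D) = 36.55/(0.3334 × 2.533) = 43.279935 rev/s
rpm = 60·n = 2596.796077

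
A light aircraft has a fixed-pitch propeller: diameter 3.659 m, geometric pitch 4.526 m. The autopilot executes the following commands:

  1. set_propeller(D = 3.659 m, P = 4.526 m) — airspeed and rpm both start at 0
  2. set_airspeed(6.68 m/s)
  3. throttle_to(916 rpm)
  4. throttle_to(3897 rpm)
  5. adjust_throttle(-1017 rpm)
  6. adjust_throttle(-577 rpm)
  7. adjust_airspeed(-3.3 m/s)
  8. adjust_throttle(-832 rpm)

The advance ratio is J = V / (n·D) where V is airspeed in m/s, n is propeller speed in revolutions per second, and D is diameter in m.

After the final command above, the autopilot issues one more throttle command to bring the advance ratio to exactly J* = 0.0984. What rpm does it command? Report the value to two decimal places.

set_propeller: D = 3.659 m, P = 4.526 m (p = P/D = 1.236950); state ← (V=0, rpm=0)
set_airspeed(6.68): V ← 6.68 m/s
throttle_to(916): rpm ← 916
throttle_to(3897): rpm ← 3897
adjust_throttle(-1017): rpm ← 3897 -1017 = 2880
adjust_throttle(-577): rpm ← 2880 -577 = 2303
adjust_airspeed(-3.3): V ← 6.68 -3.3 = 3.38 m/s
adjust_throttle(-832): rpm ← 2303 -832 = 1471
final state: V = 3.38 m/s, rpm = 1471 → n = rpm/60 = 24.516667 rev/s
target J* = 0.0984; solve J* = V/(n·D) for n: n = V/(J*·D) = 3.38/(0.0984 × 3.659) = 9.387700 rev/s
rpm = 60·n = 563.261987

rpm = 563.26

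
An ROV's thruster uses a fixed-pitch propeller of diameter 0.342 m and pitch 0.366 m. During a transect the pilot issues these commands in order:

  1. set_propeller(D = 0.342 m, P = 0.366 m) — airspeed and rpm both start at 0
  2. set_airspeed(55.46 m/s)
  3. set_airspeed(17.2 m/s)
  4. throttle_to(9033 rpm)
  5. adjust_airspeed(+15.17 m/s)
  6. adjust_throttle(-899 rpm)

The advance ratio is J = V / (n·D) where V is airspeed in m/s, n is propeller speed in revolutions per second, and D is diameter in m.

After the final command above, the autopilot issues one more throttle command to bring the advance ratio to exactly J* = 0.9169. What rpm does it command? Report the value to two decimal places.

rpm = 6193.64

set_propeller: D = 0.342 m, P = 0.366 m (p = P/D = 1.070175); state ← (V=0, rpm=0)
set_airspeed(55.46): V ← 55.46 m/s
set_airspeed(17.2): V ← 17.2 m/s
throttle_to(9033): rpm ← 9033
adjust_airspeed(+15.17): V ← 17.2 +15.17 = 32.37 m/s
adjust_throttle(-899): rpm ← 9033 -899 = 8134
final state: V = 32.37 m/s, rpm = 8134 → n = rpm/60 = 135.566667 rev/s
target J* = 0.9169; solve J* = V/(n·D) for n: n = V/(J*·D) = 32.37/(0.9169 × 0.342) = 103.227312 rev/s
rpm = 60·n = 6193.638748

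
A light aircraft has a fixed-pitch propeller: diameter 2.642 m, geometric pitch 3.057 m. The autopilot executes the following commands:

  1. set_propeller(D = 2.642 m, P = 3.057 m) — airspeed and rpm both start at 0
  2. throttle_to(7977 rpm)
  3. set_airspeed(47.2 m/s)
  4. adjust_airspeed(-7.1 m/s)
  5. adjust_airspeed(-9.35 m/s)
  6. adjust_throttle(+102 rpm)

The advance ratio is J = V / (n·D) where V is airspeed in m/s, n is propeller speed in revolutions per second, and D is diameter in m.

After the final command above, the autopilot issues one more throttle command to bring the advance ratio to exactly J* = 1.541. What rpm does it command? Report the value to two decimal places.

set_propeller: D = 2.642 m, P = 3.057 m (p = P/D = 1.157078); state ← (V=0, rpm=0)
throttle_to(7977): rpm ← 7977
set_airspeed(47.2): V ← 47.2 m/s
adjust_airspeed(-7.1): V ← 47.2 -7.1 = 40.1 m/s
adjust_airspeed(-9.35): V ← 40.1 -9.35 = 30.75 m/s
adjust_throttle(+102): rpm ← 7977 +102 = 8079
final state: V = 30.75 m/s, rpm = 8079 → n = rpm/60 = 134.650000 rev/s
target J* = 1.541; solve J* = V/(n·D) for n: n = V/(J*·D) = 30.75/(1.541 × 2.642) = 7.552829 rev/s
rpm = 60·n = 453.169757

rpm = 453.17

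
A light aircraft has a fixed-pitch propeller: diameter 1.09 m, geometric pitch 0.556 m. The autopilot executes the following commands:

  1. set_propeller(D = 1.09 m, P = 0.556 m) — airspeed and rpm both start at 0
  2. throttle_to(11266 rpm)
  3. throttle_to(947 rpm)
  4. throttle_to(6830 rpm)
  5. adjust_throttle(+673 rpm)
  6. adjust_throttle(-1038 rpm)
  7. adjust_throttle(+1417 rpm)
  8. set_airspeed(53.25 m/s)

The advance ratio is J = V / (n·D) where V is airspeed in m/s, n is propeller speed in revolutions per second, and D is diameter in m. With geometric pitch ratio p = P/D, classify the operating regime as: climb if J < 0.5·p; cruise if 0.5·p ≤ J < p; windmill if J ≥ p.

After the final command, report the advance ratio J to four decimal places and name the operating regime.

J = 0.3719, regime = cruise

set_propeller: D = 1.09 m, P = 0.556 m (p = P/D = 0.510092); state ← (V=0, rpm=0)
throttle_to(11266): rpm ← 11266
throttle_to(947): rpm ← 947
throttle_to(6830): rpm ← 6830
adjust_throttle(+673): rpm ← 6830 +673 = 7503
adjust_throttle(-1038): rpm ← 7503 -1038 = 6465
adjust_throttle(+1417): rpm ← 6465 +1417 = 7882
set_airspeed(53.25): V ← 53.25 m/s
final state: V = 53.25 m/s, rpm = 7882 → n = rpm/60 = 131.366667 rev/s
J = V / (n·D) = 53.25 / (131.366667 × 1.09) = 0.371884
regime bands: climb J<0.2550 | cruise [0.2550, 0.5101) | windmill J≥0.5101
J = 0.3719 → cruise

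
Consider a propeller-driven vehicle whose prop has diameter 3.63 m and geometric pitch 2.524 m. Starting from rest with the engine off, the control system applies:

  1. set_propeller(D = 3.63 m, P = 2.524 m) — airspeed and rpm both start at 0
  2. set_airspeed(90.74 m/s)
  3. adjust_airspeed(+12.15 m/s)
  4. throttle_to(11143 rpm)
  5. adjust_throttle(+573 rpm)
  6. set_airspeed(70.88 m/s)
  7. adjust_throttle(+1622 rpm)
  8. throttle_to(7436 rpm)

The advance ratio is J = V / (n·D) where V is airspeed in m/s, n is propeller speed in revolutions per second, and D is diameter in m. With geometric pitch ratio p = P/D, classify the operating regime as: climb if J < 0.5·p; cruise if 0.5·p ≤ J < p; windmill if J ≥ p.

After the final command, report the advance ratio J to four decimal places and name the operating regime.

set_propeller: D = 3.63 m, P = 2.524 m (p = P/D = 0.695317); state ← (V=0, rpm=0)
set_airspeed(90.74): V ← 90.74 m/s
adjust_airspeed(+12.15): V ← 90.74 +12.15 = 102.89 m/s
throttle_to(11143): rpm ← 11143
adjust_throttle(+573): rpm ← 11143 +573 = 11716
set_airspeed(70.88): V ← 70.88 m/s
adjust_throttle(+1622): rpm ← 11716 +1622 = 13338
throttle_to(7436): rpm ← 7436
final state: V = 70.88 m/s, rpm = 7436 → n = rpm/60 = 123.933333 rev/s
J = V / (n·D) = 70.88 / (123.933333 × 3.63) = 0.157554
regime bands: climb J<0.3477 | cruise [0.3477, 0.6953) | windmill J≥0.6953
J = 0.1576 → climb

J = 0.1576, regime = climb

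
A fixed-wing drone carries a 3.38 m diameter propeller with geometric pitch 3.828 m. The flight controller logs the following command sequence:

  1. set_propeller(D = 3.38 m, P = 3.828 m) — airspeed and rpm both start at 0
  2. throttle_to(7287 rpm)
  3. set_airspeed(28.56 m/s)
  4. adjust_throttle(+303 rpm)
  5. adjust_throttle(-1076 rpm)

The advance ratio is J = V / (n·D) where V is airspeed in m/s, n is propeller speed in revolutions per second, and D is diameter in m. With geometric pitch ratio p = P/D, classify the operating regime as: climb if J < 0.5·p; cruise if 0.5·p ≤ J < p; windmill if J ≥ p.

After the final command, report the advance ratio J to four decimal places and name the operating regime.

J = 0.0778, regime = climb

set_propeller: D = 3.38 m, P = 3.828 m (p = P/D = 1.132544); state ← (V=0, rpm=0)
throttle_to(7287): rpm ← 7287
set_airspeed(28.56): V ← 28.56 m/s
adjust_throttle(+303): rpm ← 7287 +303 = 7590
adjust_throttle(-1076): rpm ← 7590 -1076 = 6514
final state: V = 28.56 m/s, rpm = 6514 → n = rpm/60 = 108.566667 rev/s
J = V / (n·D) = 28.56 / (108.566667 × 3.38) = 0.077830
regime bands: climb J<0.5663 | cruise [0.5663, 1.1325) | windmill J≥1.1325
J = 0.0778 → climb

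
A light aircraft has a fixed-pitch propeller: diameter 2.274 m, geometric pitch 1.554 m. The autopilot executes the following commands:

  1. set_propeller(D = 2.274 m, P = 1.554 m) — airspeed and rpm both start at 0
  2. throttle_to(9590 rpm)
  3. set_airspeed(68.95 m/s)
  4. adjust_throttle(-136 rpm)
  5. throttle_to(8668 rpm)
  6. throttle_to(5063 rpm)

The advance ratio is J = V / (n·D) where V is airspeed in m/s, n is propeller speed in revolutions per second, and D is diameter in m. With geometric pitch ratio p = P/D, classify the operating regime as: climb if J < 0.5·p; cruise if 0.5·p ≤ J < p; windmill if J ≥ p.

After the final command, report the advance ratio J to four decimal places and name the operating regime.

set_propeller: D = 2.274 m, P = 1.554 m (p = P/D = 0.683377); state ← (V=0, rpm=0)
throttle_to(9590): rpm ← 9590
set_airspeed(68.95): V ← 68.95 m/s
adjust_throttle(-136): rpm ← 9590 -136 = 9454
throttle_to(8668): rpm ← 8668
throttle_to(5063): rpm ← 5063
final state: V = 68.95 m/s, rpm = 5063 → n = rpm/60 = 84.383333 rev/s
J = V / (n·D) = 68.95 / (84.383333 × 2.274) = 0.359325
regime bands: climb J<0.3417 | cruise [0.3417, 0.6834) | windmill J≥0.6834
J = 0.3593 → cruise

J = 0.3593, regime = cruise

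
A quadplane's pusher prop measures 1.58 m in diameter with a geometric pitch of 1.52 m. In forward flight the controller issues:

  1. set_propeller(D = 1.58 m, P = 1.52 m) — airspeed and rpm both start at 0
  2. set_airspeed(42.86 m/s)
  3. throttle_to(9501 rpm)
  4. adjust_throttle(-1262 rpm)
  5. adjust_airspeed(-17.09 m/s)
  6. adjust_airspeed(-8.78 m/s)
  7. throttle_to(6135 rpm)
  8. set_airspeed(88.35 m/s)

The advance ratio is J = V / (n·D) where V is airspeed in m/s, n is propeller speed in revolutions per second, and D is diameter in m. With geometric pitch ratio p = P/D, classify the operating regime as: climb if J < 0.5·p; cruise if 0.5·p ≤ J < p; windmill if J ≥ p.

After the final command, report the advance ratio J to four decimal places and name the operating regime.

J = 0.5469, regime = cruise

set_propeller: D = 1.58 m, P = 1.52 m (p = P/D = 0.962025); state ← (V=0, rpm=0)
set_airspeed(42.86): V ← 42.86 m/s
throttle_to(9501): rpm ← 9501
adjust_throttle(-1262): rpm ← 9501 -1262 = 8239
adjust_airspeed(-17.09): V ← 42.86 -17.09 = 25.77 m/s
adjust_airspeed(-8.78): V ← 25.77 -8.78 = 16.99 m/s
throttle_to(6135): rpm ← 6135
set_airspeed(88.35): V ← 88.35 m/s
final state: V = 88.35 m/s, rpm = 6135 → n = rpm/60 = 102.250000 rev/s
J = V / (n·D) = 88.35 / (102.250000 × 1.58) = 0.546873
regime bands: climb J<0.4810 | cruise [0.4810, 0.9620) | windmill J≥0.9620
J = 0.5469 → cruise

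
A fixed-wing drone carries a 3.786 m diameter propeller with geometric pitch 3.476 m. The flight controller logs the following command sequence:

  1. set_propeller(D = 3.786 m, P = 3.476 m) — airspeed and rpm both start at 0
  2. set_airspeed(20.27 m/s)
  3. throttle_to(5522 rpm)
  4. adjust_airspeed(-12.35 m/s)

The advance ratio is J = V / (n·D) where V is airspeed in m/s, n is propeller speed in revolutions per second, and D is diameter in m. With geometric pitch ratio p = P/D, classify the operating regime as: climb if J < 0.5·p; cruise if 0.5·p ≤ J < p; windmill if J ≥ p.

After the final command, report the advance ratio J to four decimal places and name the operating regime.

J = 0.0227, regime = climb

set_propeller: D = 3.786 m, P = 3.476 m (p = P/D = 0.918119); state ← (V=0, rpm=0)
set_airspeed(20.27): V ← 20.27 m/s
throttle_to(5522): rpm ← 5522
adjust_airspeed(-12.35): V ← 20.27 -12.35 = 7.92 m/s
final state: V = 7.92 m/s, rpm = 5522 → n = rpm/60 = 92.033333 rev/s
J = V / (n·D) = 7.92 / (92.033333 × 3.786) = 0.022730
regime bands: climb J<0.4591 | cruise [0.4591, 0.9181) | windmill J≥0.9181
J = 0.0227 → climb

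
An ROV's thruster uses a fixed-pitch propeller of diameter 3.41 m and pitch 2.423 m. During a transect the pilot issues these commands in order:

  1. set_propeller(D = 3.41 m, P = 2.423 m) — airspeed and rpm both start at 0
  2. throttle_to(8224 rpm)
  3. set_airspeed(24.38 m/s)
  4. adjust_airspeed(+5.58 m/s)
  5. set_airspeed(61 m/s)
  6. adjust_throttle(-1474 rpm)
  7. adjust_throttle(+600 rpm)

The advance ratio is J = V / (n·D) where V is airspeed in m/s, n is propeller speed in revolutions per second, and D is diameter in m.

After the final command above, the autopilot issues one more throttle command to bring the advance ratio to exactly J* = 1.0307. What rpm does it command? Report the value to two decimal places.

set_propeller: D = 3.41 m, P = 2.423 m (p = P/D = 0.710557); state ← (V=0, rpm=0)
throttle_to(8224): rpm ← 8224
set_airspeed(24.38): V ← 24.38 m/s
adjust_airspeed(+5.58): V ← 24.38 +5.58 = 29.96 m/s
set_airspeed(61): V ← 61 m/s
adjust_throttle(-1474): rpm ← 8224 -1474 = 6750
adjust_throttle(+600): rpm ← 6750 +600 = 7350
final state: V = 61 m/s, rpm = 7350 → n = rpm/60 = 122.500000 rev/s
target J* = 1.0307; solve J* = V/(n·D) for n: n = V/(J*·D) = 61/(1.0307 × 3.41) = 17.355742 rev/s
rpm = 60·n = 1041.344507

rpm = 1041.34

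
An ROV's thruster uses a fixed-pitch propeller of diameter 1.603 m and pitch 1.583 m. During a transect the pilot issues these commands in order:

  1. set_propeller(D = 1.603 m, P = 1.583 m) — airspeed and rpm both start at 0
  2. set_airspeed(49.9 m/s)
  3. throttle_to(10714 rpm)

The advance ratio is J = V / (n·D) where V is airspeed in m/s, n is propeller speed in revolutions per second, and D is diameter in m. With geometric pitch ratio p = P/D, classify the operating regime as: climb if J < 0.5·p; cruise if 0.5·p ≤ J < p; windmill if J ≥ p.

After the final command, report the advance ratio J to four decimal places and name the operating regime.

set_propeller: D = 1.603 m, P = 1.583 m (p = P/D = 0.987523); state ← (V=0, rpm=0)
set_airspeed(49.9): V ← 49.9 m/s
throttle_to(10714): rpm ← 10714
final state: V = 49.9 m/s, rpm = 10714 → n = rpm/60 = 178.566667 rev/s
J = V / (n·D) = 49.9 / (178.566667 × 1.603) = 0.174328
regime bands: climb J<0.4938 | cruise [0.4938, 0.9875) | windmill J≥0.9875
J = 0.1743 → climb

J = 0.1743, regime = climb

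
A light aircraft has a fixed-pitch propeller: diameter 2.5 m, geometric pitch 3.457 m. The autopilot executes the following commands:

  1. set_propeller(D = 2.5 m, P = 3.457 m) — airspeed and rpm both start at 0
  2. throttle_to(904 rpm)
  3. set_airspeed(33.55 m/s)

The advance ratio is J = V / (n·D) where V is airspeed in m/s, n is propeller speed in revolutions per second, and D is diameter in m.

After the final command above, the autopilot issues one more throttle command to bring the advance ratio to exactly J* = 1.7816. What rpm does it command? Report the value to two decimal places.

set_propeller: D = 2.5 m, P = 3.457 m (p = P/D = 1.382800); state ← (V=0, rpm=0)
throttle_to(904): rpm ← 904
set_airspeed(33.55): V ← 33.55 m/s
final state: V = 33.55 m/s, rpm = 904 → n = rpm/60 = 15.066667 rev/s
target J* = 1.7816; solve J* = V/(n·D) for n: n = V/(J*·D) = 33.55/(1.7816 × 2.5) = 7.532555 rev/s
rpm = 60·n = 451.953300

rpm = 451.95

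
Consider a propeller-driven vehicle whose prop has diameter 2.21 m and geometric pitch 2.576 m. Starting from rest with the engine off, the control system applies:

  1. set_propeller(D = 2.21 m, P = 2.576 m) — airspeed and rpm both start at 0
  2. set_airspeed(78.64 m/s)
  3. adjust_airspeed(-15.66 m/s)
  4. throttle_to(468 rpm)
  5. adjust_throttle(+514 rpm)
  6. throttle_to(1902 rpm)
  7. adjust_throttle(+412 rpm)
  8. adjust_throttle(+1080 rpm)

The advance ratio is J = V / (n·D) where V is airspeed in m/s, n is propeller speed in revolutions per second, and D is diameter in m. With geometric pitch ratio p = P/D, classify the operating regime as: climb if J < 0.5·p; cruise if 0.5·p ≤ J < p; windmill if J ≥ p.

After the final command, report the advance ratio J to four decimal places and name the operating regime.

set_propeller: D = 2.21 m, P = 2.576 m (p = P/D = 1.165611); state ← (V=0, rpm=0)
set_airspeed(78.64): V ← 78.64 m/s
adjust_airspeed(-15.66): V ← 78.64 -15.66 = 62.98 m/s
throttle_to(468): rpm ← 468
adjust_throttle(+514): rpm ← 468 +514 = 982
throttle_to(1902): rpm ← 1902
adjust_throttle(+412): rpm ← 1902 +412 = 2314
adjust_throttle(+1080): rpm ← 2314 +1080 = 3394
final state: V = 62.98 m/s, rpm = 3394 → n = rpm/60 = 56.566667 rev/s
J = V / (n·D) = 62.98 / (56.566667 × 2.21) = 0.503790
regime bands: climb J<0.5828 | cruise [0.5828, 1.1656) | windmill J≥1.1656
J = 0.5038 → climb

J = 0.5038, regime = climb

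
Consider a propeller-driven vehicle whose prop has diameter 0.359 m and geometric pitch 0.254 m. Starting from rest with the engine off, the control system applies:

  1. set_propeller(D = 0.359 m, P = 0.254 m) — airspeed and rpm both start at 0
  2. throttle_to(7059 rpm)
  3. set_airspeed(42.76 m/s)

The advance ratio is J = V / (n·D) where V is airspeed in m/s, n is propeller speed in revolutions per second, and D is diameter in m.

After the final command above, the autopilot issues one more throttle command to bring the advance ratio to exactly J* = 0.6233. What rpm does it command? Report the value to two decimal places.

set_propeller: D = 0.359 m, P = 0.254 m (p = P/D = 0.707521); state ← (V=0, rpm=0)
throttle_to(7059): rpm ← 7059
set_airspeed(42.76): V ← 42.76 m/s
final state: V = 42.76 m/s, rpm = 7059 → n = rpm/60 = 117.650000 rev/s
target J* = 0.6233; solve J* = V/(n·D) for n: n = V/(J*·D) = 42.76/(0.6233 × 0.359) = 191.093591 rev/s
rpm = 60·n = 11465.615443

rpm = 11465.62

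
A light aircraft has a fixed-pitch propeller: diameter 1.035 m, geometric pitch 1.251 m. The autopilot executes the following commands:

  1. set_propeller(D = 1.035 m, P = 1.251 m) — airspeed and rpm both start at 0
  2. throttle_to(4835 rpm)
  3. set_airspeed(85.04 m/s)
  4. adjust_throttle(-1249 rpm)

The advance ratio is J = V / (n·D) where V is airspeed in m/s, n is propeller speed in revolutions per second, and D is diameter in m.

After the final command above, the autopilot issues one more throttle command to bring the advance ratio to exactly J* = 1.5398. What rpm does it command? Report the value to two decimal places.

set_propeller: D = 1.035 m, P = 1.251 m (p = P/D = 1.208696); state ← (V=0, rpm=0)
throttle_to(4835): rpm ← 4835
set_airspeed(85.04): V ← 85.04 m/s
adjust_throttle(-1249): rpm ← 4835 -1249 = 3586
final state: V = 85.04 m/s, rpm = 3586 → n = rpm/60 = 59.766667 rev/s
target J* = 1.5398; solve J* = V/(n·D) for n: n = V/(J*·D) = 85.04/(1.5398 × 1.035) = 53.360340 rev/s
rpm = 60·n = 3201.620387

rpm = 3201.62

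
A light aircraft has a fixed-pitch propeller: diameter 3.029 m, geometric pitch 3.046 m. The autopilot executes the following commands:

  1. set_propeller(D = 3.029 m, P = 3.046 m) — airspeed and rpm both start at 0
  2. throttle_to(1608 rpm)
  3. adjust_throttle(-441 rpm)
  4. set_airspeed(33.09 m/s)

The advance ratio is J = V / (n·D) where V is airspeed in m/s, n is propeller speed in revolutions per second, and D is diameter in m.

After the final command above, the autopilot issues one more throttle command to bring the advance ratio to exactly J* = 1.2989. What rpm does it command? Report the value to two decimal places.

rpm = 504.63

set_propeller: D = 3.029 m, P = 3.046 m (p = P/D = 1.005612); state ← (V=0, rpm=0)
throttle_to(1608): rpm ← 1608
adjust_throttle(-441): rpm ← 1608 -441 = 1167
set_airspeed(33.09): V ← 33.09 m/s
final state: V = 33.09 m/s, rpm = 1167 → n = rpm/60 = 19.450000 rev/s
target J* = 1.2989; solve J* = V/(n·D) for n: n = V/(J*·D) = 33.09/(1.2989 × 3.029) = 8.410499 rev/s
rpm = 60·n = 504.629956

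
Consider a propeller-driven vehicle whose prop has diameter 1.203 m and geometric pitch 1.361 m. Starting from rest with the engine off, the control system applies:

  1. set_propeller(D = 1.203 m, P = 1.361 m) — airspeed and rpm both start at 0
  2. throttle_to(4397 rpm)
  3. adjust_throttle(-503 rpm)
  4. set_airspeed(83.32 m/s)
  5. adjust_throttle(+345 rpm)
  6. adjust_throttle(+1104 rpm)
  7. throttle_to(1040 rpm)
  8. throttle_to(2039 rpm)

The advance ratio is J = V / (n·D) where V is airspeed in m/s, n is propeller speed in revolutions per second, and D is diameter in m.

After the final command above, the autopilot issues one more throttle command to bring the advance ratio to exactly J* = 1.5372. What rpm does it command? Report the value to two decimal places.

set_propeller: D = 1.203 m, P = 1.361 m (p = P/D = 1.131338); state ← (V=0, rpm=0)
throttle_to(4397): rpm ← 4397
adjust_throttle(-503): rpm ← 4397 -503 = 3894
set_airspeed(83.32): V ← 83.32 m/s
adjust_throttle(+345): rpm ← 3894 +345 = 4239
adjust_throttle(+1104): rpm ← 4239 +1104 = 5343
throttle_to(1040): rpm ← 1040
throttle_to(2039): rpm ← 2039
final state: V = 83.32 m/s, rpm = 2039 → n = rpm/60 = 33.983333 rev/s
target J* = 1.5372; solve J* = V/(n·D) for n: n = V/(J*·D) = 83.32/(1.5372 × 1.203) = 45.056065 rev/s
rpm = 60·n = 2703.363891

rpm = 2703.36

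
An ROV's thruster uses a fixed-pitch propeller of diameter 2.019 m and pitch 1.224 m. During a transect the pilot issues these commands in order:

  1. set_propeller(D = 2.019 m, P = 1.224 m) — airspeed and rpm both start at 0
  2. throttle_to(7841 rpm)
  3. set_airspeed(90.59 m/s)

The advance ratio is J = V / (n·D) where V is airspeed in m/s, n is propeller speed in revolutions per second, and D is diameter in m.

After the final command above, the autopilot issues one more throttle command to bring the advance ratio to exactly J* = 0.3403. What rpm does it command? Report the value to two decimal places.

rpm = 7911.03

set_propeller: D = 2.019 m, P = 1.224 m (p = P/D = 0.606241); state ← (V=0, rpm=0)
throttle_to(7841): rpm ← 7841
set_airspeed(90.59): V ← 90.59 m/s
final state: V = 90.59 m/s, rpm = 7841 → n = rpm/60 = 130.683333 rev/s
target J* = 0.3403; solve J* = V/(n·D) for n: n = V/(J*·D) = 90.59/(0.3403 × 2.019) = 131.850564 rev/s
rpm = 60·n = 7911.033836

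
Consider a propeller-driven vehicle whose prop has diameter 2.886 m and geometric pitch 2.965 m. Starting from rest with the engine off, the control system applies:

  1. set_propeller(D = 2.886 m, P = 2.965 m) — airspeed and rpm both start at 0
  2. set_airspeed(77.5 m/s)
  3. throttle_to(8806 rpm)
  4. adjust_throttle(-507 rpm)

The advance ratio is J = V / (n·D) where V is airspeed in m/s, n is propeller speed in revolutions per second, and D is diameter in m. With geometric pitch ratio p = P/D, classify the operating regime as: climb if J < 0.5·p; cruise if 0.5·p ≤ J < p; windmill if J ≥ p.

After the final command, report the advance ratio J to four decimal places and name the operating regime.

J = 0.1941, regime = climb

set_propeller: D = 2.886 m, P = 2.965 m (p = P/D = 1.027374); state ← (V=0, rpm=0)
set_airspeed(77.5): V ← 77.5 m/s
throttle_to(8806): rpm ← 8806
adjust_throttle(-507): rpm ← 8806 -507 = 8299
final state: V = 77.5 m/s, rpm = 8299 → n = rpm/60 = 138.316667 rev/s
J = V / (n·D) = 77.5 / (138.316667 × 2.886) = 0.194147
regime bands: climb J<0.5137 | cruise [0.5137, 1.0274) | windmill J≥1.0274
J = 0.1941 → climb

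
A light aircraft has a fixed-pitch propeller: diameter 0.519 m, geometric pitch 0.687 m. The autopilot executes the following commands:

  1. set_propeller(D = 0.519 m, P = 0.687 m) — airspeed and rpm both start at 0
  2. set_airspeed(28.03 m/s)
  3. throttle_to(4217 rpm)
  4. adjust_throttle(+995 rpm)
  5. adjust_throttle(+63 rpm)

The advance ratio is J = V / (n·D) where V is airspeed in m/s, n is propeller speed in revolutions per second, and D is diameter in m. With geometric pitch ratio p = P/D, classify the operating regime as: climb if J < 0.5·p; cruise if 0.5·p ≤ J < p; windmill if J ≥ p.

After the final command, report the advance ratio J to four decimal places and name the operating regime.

J = 0.6143, regime = climb

set_propeller: D = 0.519 m, P = 0.687 m (p = P/D = 1.323699); state ← (V=0, rpm=0)
set_airspeed(28.03): V ← 28.03 m/s
throttle_to(4217): rpm ← 4217
adjust_throttle(+995): rpm ← 4217 +995 = 5212
adjust_throttle(+63): rpm ← 5212 +63 = 5275
final state: V = 28.03 m/s, rpm = 5275 → n = rpm/60 = 87.916667 rev/s
J = V / (n·D) = 28.03 / (87.916667 × 0.519) = 0.614306
regime bands: climb J<0.6618 | cruise [0.6618, 1.3237) | windmill J≥1.3237
J = 0.6143 → climb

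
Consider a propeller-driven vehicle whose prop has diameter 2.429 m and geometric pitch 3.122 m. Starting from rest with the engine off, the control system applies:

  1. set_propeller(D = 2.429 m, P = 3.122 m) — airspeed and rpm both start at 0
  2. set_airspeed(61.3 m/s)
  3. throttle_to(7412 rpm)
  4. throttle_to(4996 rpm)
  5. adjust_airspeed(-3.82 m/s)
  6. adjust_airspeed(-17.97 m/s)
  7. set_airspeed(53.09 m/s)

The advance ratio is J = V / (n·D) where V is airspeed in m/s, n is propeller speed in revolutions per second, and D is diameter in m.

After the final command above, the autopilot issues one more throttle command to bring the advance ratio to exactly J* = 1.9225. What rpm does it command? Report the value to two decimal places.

rpm = 682.13

set_propeller: D = 2.429 m, P = 3.122 m (p = P/D = 1.285303); state ← (V=0, rpm=0)
set_airspeed(61.3): V ← 61.3 m/s
throttle_to(7412): rpm ← 7412
throttle_to(4996): rpm ← 4996
adjust_airspeed(-3.82): V ← 61.3 -3.82 = 57.48 m/s
adjust_airspeed(-17.97): V ← 57.48 -17.97 = 39.51 m/s
set_airspeed(53.09): V ← 53.09 m/s
final state: V = 53.09 m/s, rpm = 4996 → n = rpm/60 = 83.266667 rev/s
target J* = 1.9225; solve J* = V/(n·D) for n: n = V/(J*·D) = 53.09/(1.9225 × 2.429) = 11.368911 rev/s
rpm = 60·n = 682.134653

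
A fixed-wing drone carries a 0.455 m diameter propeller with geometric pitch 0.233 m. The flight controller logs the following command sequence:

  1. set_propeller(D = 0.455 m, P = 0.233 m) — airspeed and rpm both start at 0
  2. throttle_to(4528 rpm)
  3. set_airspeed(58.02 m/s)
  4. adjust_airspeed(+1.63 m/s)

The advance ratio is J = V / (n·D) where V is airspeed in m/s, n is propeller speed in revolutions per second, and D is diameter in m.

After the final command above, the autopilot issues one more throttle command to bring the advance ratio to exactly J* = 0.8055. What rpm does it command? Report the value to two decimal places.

rpm = 9765.28

set_propeller: D = 0.455 m, P = 0.233 m (p = P/D = 0.512088); state ← (V=0, rpm=0)
throttle_to(4528): rpm ← 4528
set_airspeed(58.02): V ← 58.02 m/s
adjust_airspeed(+1.63): V ← 58.02 +1.63 = 59.65 m/s
final state: V = 59.65 m/s, rpm = 4528 → n = rpm/60 = 75.466667 rev/s
target J* = 0.8055; solve J* = V/(n·D) for n: n = V/(J*·D) = 59.65/(0.8055 × 0.455) = 162.754688 rev/s
rpm = 60·n = 9765.281274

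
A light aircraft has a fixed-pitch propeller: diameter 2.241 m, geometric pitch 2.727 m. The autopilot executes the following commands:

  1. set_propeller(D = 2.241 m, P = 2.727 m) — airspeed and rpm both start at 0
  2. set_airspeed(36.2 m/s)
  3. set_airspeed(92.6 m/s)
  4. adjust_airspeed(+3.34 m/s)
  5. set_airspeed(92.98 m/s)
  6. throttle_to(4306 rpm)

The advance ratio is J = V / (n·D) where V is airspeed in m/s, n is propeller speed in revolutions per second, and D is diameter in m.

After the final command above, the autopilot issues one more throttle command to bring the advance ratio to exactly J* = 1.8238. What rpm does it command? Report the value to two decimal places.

rpm = 1364.97

set_propeller: D = 2.241 m, P = 2.727 m (p = P/D = 1.216867); state ← (V=0, rpm=0)
set_airspeed(36.2): V ← 36.2 m/s
set_airspeed(92.6): V ← 92.6 m/s
adjust_airspeed(+3.34): V ← 92.6 +3.34 = 95.94 m/s
set_airspeed(92.98): V ← 92.98 m/s
throttle_to(4306): rpm ← 4306
final state: V = 92.98 m/s, rpm = 4306 → n = rpm/60 = 71.766667 rev/s
target J* = 1.8238; solve J* = V/(n·D) for n: n = V/(J*·D) = 92.98/(1.8238 × 2.241) = 22.749428 rev/s
rpm = 60·n = 1364.965656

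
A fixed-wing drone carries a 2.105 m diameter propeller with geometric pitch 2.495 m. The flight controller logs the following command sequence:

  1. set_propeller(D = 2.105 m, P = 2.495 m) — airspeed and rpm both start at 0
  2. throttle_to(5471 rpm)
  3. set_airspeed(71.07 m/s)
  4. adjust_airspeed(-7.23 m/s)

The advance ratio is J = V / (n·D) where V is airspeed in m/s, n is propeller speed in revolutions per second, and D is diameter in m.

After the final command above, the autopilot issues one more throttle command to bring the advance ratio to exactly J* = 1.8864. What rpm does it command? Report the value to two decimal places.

set_propeller: D = 2.105 m, P = 2.495 m (p = P/D = 1.185273); state ← (V=0, rpm=0)
throttle_to(5471): rpm ← 5471
set_airspeed(71.07): V ← 71.07 m/s
adjust_airspeed(-7.23): V ← 71.07 -7.23 = 63.84 m/s
final state: V = 63.84 m/s, rpm = 5471 → n = rpm/60 = 91.183333 rev/s
target J* = 1.8864; solve J* = V/(n·D) for n: n = V/(J*·D) = 63.84/(1.8864 × 2.105) = 16.077073 rev/s
rpm = 60·n = 964.624395

rpm = 964.62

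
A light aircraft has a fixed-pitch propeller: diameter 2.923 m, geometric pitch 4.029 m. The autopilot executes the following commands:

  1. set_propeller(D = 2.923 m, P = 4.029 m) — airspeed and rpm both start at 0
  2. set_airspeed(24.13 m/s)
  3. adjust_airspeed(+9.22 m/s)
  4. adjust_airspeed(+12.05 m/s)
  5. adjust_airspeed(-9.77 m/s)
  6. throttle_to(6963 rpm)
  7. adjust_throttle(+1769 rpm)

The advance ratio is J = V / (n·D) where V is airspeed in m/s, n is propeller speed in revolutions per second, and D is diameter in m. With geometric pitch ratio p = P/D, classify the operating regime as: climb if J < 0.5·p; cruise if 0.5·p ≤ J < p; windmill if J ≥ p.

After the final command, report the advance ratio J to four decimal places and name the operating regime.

set_propeller: D = 2.923 m, P = 4.029 m (p = P/D = 1.378378); state ← (V=0, rpm=0)
set_airspeed(24.13): V ← 24.13 m/s
adjust_airspeed(+9.22): V ← 24.13 +9.22 = 33.35 m/s
adjust_airspeed(+12.05): V ← 33.35 +12.05 = 45.4 m/s
adjust_airspeed(-9.77): V ← 45.4 -9.77 = 35.63 m/s
throttle_to(6963): rpm ← 6963
adjust_throttle(+1769): rpm ← 6963 +1769 = 8732
final state: V = 35.63 m/s, rpm = 8732 → n = rpm/60 = 145.533333 rev/s
J = V / (n·D) = 35.63 / (145.533333 × 2.923) = 0.083758
regime bands: climb J<0.6892 | cruise [0.6892, 1.3784) | windmill J≥1.3784
J = 0.0838 → climb

J = 0.0838, regime = climb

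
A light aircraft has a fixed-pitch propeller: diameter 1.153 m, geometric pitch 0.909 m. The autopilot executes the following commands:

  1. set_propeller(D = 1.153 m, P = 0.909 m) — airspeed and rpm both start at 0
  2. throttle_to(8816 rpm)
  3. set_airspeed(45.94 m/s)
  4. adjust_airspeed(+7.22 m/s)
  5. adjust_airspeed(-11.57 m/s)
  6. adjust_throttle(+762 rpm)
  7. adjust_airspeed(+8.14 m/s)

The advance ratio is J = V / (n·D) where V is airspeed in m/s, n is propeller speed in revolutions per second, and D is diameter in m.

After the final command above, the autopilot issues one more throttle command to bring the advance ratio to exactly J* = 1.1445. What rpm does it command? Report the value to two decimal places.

set_propeller: D = 1.153 m, P = 0.909 m (p = P/D = 0.788378); state ← (V=0, rpm=0)
throttle_to(8816): rpm ← 8816
set_airspeed(45.94): V ← 45.94 m/s
adjust_airspeed(+7.22): V ← 45.94 +7.22 = 53.16 m/s
adjust_airspeed(-11.57): V ← 53.16 -11.57 = 41.59 m/s
adjust_throttle(+762): rpm ← 8816 +762 = 9578
adjust_airspeed(+8.14): V ← 41.59 +8.14 = 49.73 m/s
final state: V = 49.73 m/s, rpm = 9578 → n = rpm/60 = 159.633333 rev/s
target J* = 1.1445; solve J* = V/(n·D) for n: n = V/(J*·D) = 49.73/(1.1445 × 1.153) = 37.685420 rev/s
rpm = 60·n = 2261.125175

rpm = 2261.13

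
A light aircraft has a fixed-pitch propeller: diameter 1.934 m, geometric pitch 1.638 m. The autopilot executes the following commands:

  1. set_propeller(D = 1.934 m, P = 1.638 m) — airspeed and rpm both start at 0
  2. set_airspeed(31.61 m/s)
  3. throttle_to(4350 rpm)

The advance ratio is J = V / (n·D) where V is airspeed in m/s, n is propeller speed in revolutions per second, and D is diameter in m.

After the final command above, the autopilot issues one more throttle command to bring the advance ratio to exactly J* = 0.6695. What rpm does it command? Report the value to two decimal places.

rpm = 1464.77

set_propeller: D = 1.934 m, P = 1.638 m (p = P/D = 0.846949); state ← (V=0, rpm=0)
set_airspeed(31.61): V ← 31.61 m/s
throttle_to(4350): rpm ← 4350
final state: V = 31.61 m/s, rpm = 4350 → n = rpm/60 = 72.500000 rev/s
target J* = 0.6695; solve J* = V/(n·D) for n: n = V/(J*·D) = 31.61/(0.6695 × 1.934) = 24.412792 rev/s
rpm = 60·n = 1464.767499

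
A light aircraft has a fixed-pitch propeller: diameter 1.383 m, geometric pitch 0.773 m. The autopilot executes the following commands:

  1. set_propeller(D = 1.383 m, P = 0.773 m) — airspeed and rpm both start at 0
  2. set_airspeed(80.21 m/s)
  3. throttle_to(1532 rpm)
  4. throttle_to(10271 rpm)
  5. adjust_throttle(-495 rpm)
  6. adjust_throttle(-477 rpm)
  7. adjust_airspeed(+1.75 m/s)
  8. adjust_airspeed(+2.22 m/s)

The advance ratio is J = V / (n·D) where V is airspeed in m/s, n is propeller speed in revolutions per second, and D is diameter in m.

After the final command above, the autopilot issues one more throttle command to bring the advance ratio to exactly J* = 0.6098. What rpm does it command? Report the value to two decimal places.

set_propeller: D = 1.383 m, P = 0.773 m (p = P/D = 0.558930); state ← (V=0, rpm=0)
set_airspeed(80.21): V ← 80.21 m/s
throttle_to(1532): rpm ← 1532
throttle_to(10271): rpm ← 10271
adjust_throttle(-495): rpm ← 10271 -495 = 9776
adjust_throttle(-477): rpm ← 9776 -477 = 9299
adjust_airspeed(+1.75): V ← 80.21 +1.75 = 81.96 m/s
adjust_airspeed(+2.22): V ← 81.96 +2.22 = 84.18 m/s
final state: V = 84.18 m/s, rpm = 9299 → n = rpm/60 = 154.983333 rev/s
target J* = 0.6098; solve J* = V/(n·D) for n: n = V/(J*·D) = 84.18/(0.6098 × 1.383) = 99.815807 rev/s
rpm = 60·n = 5988.948405

rpm = 5988.95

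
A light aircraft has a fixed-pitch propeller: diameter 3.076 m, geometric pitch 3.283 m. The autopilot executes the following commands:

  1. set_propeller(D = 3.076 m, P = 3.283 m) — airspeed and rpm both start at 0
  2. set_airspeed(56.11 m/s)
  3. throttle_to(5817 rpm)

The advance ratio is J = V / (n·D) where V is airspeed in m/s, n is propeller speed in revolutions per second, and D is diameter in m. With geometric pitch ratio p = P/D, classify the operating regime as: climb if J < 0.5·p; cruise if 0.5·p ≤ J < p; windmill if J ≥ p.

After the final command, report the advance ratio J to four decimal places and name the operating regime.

J = 0.1882, regime = climb

set_propeller: D = 3.076 m, P = 3.283 m (p = P/D = 1.067295); state ← (V=0, rpm=0)
set_airspeed(56.11): V ← 56.11 m/s
throttle_to(5817): rpm ← 5817
final state: V = 56.11 m/s, rpm = 5817 → n = rpm/60 = 96.950000 rev/s
J = V / (n·D) = 56.11 / (96.950000 × 3.076) = 0.188151
regime bands: climb J<0.5336 | cruise [0.5336, 1.0673) | windmill J≥1.0673
J = 0.1882 → climb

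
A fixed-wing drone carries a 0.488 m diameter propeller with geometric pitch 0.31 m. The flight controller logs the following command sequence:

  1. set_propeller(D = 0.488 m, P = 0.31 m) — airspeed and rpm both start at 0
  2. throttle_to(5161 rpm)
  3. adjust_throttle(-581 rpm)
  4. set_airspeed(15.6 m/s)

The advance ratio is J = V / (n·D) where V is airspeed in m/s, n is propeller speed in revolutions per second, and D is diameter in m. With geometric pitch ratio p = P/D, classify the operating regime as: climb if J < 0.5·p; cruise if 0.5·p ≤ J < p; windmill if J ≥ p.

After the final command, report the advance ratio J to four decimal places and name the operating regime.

J = 0.4188, regime = cruise

set_propeller: D = 0.488 m, P = 0.31 m (p = P/D = 0.635246); state ← (V=0, rpm=0)
throttle_to(5161): rpm ← 5161
adjust_throttle(-581): rpm ← 5161 -581 = 4580
set_airspeed(15.6): V ← 15.6 m/s
final state: V = 15.6 m/s, rpm = 4580 → n = rpm/60 = 76.333333 rev/s
J = V / (n·D) = 15.6 / (76.333333 × 0.488) = 0.418784
regime bands: climb J<0.3176 | cruise [0.3176, 0.6352) | windmill J≥0.6352
J = 0.4188 → cruise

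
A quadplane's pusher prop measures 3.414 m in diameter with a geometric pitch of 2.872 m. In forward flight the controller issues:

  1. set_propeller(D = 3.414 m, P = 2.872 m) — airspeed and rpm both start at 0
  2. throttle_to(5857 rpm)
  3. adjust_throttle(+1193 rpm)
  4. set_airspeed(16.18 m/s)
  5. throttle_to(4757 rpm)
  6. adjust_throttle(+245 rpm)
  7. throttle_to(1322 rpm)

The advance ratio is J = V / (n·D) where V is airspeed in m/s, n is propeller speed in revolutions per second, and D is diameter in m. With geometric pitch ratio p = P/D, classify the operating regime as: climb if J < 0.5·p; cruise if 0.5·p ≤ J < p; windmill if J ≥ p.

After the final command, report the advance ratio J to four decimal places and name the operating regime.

J = 0.2151, regime = climb

set_propeller: D = 3.414 m, P = 2.872 m (p = P/D = 0.841242); state ← (V=0, rpm=0)
throttle_to(5857): rpm ← 5857
adjust_throttle(+1193): rpm ← 5857 +1193 = 7050
set_airspeed(16.18): V ← 16.18 m/s
throttle_to(4757): rpm ← 4757
adjust_throttle(+245): rpm ← 4757 +245 = 5002
throttle_to(1322): rpm ← 1322
final state: V = 16.18 m/s, rpm = 1322 → n = rpm/60 = 22.033333 rev/s
J = V / (n·D) = 16.18 / (22.033333 × 3.414) = 0.215097
regime bands: climb J<0.4206 | cruise [0.4206, 0.8412) | windmill J≥0.8412
J = 0.2151 → climb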